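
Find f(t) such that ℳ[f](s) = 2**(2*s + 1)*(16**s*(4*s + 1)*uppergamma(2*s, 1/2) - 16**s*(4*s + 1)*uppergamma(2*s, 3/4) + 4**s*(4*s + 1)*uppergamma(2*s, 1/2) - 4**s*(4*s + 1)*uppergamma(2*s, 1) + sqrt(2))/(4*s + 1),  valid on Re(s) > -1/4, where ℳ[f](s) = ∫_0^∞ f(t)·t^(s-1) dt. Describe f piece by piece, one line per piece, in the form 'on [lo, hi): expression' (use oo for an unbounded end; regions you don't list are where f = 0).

on [0, 4): t**(1/4)/2
on [4, 16): exp(-sqrt(t)/4)
on [16, 36): exp(-sqrt(t)/8)

remove the power substitution first: sqrt(t)/2 on [0, 2); exp(-t/4) on [2, 4); exp(-t/8) on [4, 6)
reversing the common scale on t: sqrt(2)*sqrt(t)/2 on [0, 1); exp(-t/2) on [1, 2); exp(-t/4) on [2, 3)
peel off the common scale on t: sqrt(t) on [0, 1/2); exp(-t) on [1/2, 1); exp(-t/2) on [1, 3/2)
split f at 4, 16: ℳ[f](s) collects 3 kernel integrals
∫ t**(1/4)/2·t^(s-1) over [0, 4)
piece [4, 16): integrate exp(-sqrt(t)/4) against the kernel
over [16, 36), the kernel integral of exp(-sqrt(t)/8) enters the sum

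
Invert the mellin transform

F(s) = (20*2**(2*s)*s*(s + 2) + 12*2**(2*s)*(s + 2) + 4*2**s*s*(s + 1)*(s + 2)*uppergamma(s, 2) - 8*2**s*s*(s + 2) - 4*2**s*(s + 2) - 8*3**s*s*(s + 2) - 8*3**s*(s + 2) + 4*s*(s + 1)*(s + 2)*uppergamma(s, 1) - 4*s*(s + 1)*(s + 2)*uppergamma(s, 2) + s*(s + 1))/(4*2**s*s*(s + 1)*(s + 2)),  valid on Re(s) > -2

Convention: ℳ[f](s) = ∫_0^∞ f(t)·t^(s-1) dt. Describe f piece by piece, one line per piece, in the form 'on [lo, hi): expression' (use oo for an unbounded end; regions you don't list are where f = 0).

on [0, 1/2): t**2
on [1/2, 1): exp(-2*t)
on [1, 3/2): t + 1
on [3/2, 2): t + 3
on [2, oo): exp(-t)

linearity at 1/2, 1, 3/2, 2 turns ℳ[f](s) into 5 summed integrals
∫ over [0, 1/2) of t**2·t^(s-1) joins the sum
between 1/2 and 1 the integrand is exp(-2*t)·t^(s-1)
between 1 and 3/2 the integrand is (t + 1)·t^(s-1)
for t in [3/2, 2): the term is ∫ (t + 3)·t^(s-1)
segment 2 to ∞ holds exp(-t); add its integral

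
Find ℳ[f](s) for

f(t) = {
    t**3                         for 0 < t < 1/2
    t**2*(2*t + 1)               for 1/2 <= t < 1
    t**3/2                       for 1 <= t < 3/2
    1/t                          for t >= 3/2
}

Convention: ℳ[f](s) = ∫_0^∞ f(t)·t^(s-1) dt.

(120*2**s*s**2 + 168*2**s*s - 288*2**s + 49*3**s*s**2 - 79*3**s*s - 354*3**s - 18*s**2 - 30*s + 48)/(48*2**s*(s**3 + 4*s**2 + s - 6))
  -3 < Re(s) < 1

reversing the shared t-power: t on [0, 1/2); 2*t + 1 on [1/2, 1); t/2 on [1, 3/2); …
decompose at 1/2, 1, 3/2; ℳ[f](s) sums the 4 pieces' integrals
∫ over [0, 1/2) of t**3·t^(s-1) joins the sum
[1/2, 1) adds the kernel integral of t**2*(2*t + 1)
∫ t**3/2·t^(s-1) over [1, 3/2)
∫ 1/t·t^(s-1) over [3/2, ∞)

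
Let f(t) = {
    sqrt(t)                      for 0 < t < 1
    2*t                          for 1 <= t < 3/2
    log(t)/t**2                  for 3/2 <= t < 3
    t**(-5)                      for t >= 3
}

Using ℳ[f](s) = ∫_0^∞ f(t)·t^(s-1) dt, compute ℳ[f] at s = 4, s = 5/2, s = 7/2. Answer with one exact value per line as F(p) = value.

F(4) = 9*log(2)/8 + 271/180 + 27*log(3)/8
F(5/2) = -538*sqrt(3)/135 - 5/21 + log(2**(sqrt(6))*3**(-sqrt(6) + 2*sqrt(3))) + 83*sqrt(6)/28
F(7/2) = -34*sqrt(3)/27 - 7/36 + log(2**(sqrt(6)/2)*3**(-sqrt(6)/2 + 2*sqrt(3))) + 35*sqrt(6)/24

back out the shared t-power: t**(3/2) on [0, 1); 2*t**2 on [1, 3/2); log(t)/t on [3/2, 3); …
split f at 1, 3/2, 3: ℳ[f](s) collects 4 kernel integrals
segment [0, 1) carries sqrt(t); integrate it
∫ 2*t·t^(s-1) over [1, 3/2)
for t in [3/2, 3): the term is ∫ log(t)/t**2·t^(s-1)
on [3, ∞) integrate f = t**(-5) against the kernel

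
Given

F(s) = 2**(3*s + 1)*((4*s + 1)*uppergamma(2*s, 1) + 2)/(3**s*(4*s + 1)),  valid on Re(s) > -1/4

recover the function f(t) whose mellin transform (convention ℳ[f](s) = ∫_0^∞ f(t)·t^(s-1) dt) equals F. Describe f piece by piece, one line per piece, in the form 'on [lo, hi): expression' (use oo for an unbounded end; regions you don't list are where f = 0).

on [0, 8/3): 6**(1/4)*t**(1/4)/2
on [8/3, oo): exp(-sqrt(6)*sqrt(t)/4)

back out the common scale on t: sqrt(2)*t**(1/4)/2 on [0, 4); exp(-sqrt(t)/2) on [4, ∞)
undo the power substitution: sqrt(2)*sqrt(t)/2 on [0, 2); exp(-t/2) on [2, ∞)
undo the common scale on t: sqrt(t) on [0, 1); exp(-t) on [1, ∞)
the 2 pieces separated at 8/3 each add one integral
on [0, 8/3) integrate f = 6**(1/4)*t**(1/4)/2 against the kernel
over [8/3, ∞), the kernel integral of exp(-sqrt(6)*sqrt(t)/4) enters the sum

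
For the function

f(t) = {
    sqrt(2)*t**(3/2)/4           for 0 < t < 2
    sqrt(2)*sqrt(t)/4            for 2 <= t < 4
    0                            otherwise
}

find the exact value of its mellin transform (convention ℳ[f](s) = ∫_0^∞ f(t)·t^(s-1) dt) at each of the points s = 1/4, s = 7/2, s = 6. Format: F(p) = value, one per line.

the common scale on t comes off first: t**(3/2) on [0, 1); sqrt(t)/2 on [1, 2)
back out the shared t-power: t on [0, 1); 1/2 on [1, 2)
cuts at 2: linearity sums the 2 kernel integrals
segment [0, 2) carries sqrt(2)*t**(3/2)/4; integrate it
on [2, 4): add ∫ sqrt(2)*sqrt(t)/4·t^(s-1) dt

F(1/4) = 4/3 - 2*2**(1/4)/21
F(7/2) = 83*sqrt(2)/5
F(6) = 704/195 + 4096*sqrt(2)/13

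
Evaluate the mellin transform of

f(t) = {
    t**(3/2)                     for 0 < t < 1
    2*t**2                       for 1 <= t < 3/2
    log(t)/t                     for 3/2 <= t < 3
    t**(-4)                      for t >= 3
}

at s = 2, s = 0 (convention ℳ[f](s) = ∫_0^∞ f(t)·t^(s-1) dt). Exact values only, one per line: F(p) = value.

breakpoints 1, 3/2, 3: one integral from each of the 4 segments
[0, 1) adds the kernel integral of t**(3/2)
segment [1, 3/2) carries 2*t**2; integrate it
between 3/2 and 3 the integrand is log(t)/t·t^(s-1)
for t in [3, ∞): the term is ∫ t**(-4)·t^(s-1)

F(2) = 1759/2016 + 3*log(2)/2 + 3*log(3)/2
F(0) = log(6**(1/3)/2) + 365/162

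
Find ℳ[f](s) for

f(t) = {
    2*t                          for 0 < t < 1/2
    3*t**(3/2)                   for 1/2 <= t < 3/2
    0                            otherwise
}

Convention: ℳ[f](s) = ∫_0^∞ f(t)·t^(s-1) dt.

2*(-3*2**(-s - 3/2)*(s + 1) + 2**(-s - 1)*(2*s + 3) + 3*(3/2)**(s + 3/2)*(s + 1))/((s + 1)*(2*s + 3))
  Re(s) > -1

integrate the 2 segments split at 1/2, then add the results
on [0, 1/2) integrate f = 2*t against the kernel
segment 1/2 to 3/2 holds 3*t**(3/2); add its integral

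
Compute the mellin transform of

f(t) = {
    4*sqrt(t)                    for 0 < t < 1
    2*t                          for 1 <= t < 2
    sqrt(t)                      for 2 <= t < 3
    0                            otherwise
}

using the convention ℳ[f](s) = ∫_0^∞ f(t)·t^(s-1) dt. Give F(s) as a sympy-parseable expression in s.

the 3 pieces separated at 1, 2 each add one integral
over [0, 1), the kernel integral of 4*sqrt(t) enters the sum
on [1, 2) integrate f = 2*t against the kernel
[2, 3) adds the kernel integral of sqrt(t)

2*(2*2**s*(2*s + 1) - 2**(s + 1/2)*(s + 1) + 3**(s + 1/2)*(s + 1) + 2*s + 3)/((s + 1)*(2*s + 1))
  Re(s) > -1/2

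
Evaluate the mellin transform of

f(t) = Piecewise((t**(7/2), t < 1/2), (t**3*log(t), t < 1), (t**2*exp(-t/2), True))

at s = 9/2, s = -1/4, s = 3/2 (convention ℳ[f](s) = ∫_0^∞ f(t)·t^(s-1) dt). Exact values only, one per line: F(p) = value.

F(9/2) = -7967/460800 + sqrt(2)/14400 + sqrt(2)*log(2)/1920 + 10395*sqrt(2)*sqrt(pi)*erfc(sqrt(2)/2) + 29328*exp(-1/2)
F(-1/4) = 2**(1/4)*(-416*2**(3/4) + 104 + 121*sqrt(2) + 286*log(2) + 12584*sqrt(2)*uppergamma(7/4, 1/2))/6292
F(3/2) = -559/12960 + sqrt(2)/648 + sqrt(2)*log(2)/144 + 15*sqrt(2)*sqrt(pi)*erfc(sqrt(2)/2) + 42*exp(-1/2)

undo the shared t-power: t**(3/2) on [0, 1/2); t*log(t) on [1/2, 1); exp(-t/2) on [1, ∞)
along the cuts 1/2, 1, ℳ[f](s) splits into 3 integrals
on [0, 1/2) integrate f = t**(7/2) against the kernel
∫ over [1/2, 1) of t**3*log(t)·t^(s-1) joins the sum
on [1, ∞): add ∫ t**2*exp(-t/2)·t^(s-1) dt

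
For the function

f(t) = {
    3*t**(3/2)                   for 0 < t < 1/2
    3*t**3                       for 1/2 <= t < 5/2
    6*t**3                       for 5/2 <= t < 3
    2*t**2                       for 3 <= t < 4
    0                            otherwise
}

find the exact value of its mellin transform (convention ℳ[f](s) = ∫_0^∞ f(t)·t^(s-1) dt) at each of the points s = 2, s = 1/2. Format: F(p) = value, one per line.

treat the 4 regions marked off by 1/2, 5/2, 3 separately and sum
piece [0, 1/2): integrate 3*t**(3/2) against the kernel
[1/2, 5/2) adds the kernel integral of 3*t**3
for t in [5/2, 3): the term is ∫ 6*t**3·t^(s-1)
segment 3 to 4 holds 2*t**2; add its integral

F(2) = 3*sqrt(2)/56 + 25639/80
F(1/2) = -375*sqrt(10)/56 - 3*sqrt(2)/56 + 1039/40 + 1368*sqrt(3)/35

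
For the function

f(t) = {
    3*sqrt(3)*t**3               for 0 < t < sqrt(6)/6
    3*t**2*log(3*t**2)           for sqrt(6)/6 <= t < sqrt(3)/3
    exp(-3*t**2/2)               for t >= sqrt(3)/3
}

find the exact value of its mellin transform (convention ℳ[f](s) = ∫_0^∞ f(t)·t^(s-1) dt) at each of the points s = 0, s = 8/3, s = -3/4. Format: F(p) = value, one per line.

the power substitution comes off first: 3*sqrt(3)*t**(3/2) on [0, 1/6); 3*t*log(3*t) on [1/6, 1/3); exp(-3*t/2) on [1/3, ∞)
the common scale on t comes off first: t**(3/2) on [0, 1/2); t*log(t) on [1/2, 1); exp(-t/2) on [1, ∞)
summing 3 kernel integrals split by sqrt(6)/6, sqrt(3)/3 yields ℳ[f](s)
segment 0 to sqrt(6)/6 holds 3*sqrt(3)*t**3; add its integral
over [sqrt(6)/6, sqrt(3)/3), the kernel integral of 3*t**2*log(3*t**2) enters the sum
∫ over [sqrt(3)/3, ∞) of exp(-3*t**2/2)·t^(s-1) joins the sum

F(0) = -1/4 + sqrt(2)/12 + log(2)/4 - Ei(-1/2)/2
F(8/3) = 6**(2/3)*(-612*2**(1/3) + 153 + 147*sqrt(2) + 357*log(2) + 6664*2**(2/3)*uppergamma(4/3, 1/2))/119952
F(-3/4) = 6**(3/8)*(-576*2**(5/8) + 100*sqrt(2) + 225*2**(1/4)*uppergamma(-3/8, 1/2) + 360*log(2) + 576)/900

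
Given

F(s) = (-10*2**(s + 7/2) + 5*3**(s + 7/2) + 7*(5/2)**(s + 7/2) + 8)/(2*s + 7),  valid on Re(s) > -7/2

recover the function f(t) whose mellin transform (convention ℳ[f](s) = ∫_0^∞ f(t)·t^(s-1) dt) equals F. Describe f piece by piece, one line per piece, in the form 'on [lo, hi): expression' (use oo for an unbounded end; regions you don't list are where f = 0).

along the cuts 1, 2, 5/2, ℳ[f](s) splits into 4 integrals
for t in [0, 1): the term is ∫ 5*t**(7/2)·t^(s-1)
for t in [1, 2): the term is ∫ t**(7/2)·t^(s-1)
∫ 6*t**(7/2)·t^(s-1) over [2, 5/2)
on [5/2, 3) integrate f = 5*t**(7/2)/2 against the kernel

on [0, 1): 5*t**(7/2)
on [1, 2): t**(7/2)
on [2, 5/2): 6*t**(7/2)
on [5/2, 3): 5*t**(7/2)/2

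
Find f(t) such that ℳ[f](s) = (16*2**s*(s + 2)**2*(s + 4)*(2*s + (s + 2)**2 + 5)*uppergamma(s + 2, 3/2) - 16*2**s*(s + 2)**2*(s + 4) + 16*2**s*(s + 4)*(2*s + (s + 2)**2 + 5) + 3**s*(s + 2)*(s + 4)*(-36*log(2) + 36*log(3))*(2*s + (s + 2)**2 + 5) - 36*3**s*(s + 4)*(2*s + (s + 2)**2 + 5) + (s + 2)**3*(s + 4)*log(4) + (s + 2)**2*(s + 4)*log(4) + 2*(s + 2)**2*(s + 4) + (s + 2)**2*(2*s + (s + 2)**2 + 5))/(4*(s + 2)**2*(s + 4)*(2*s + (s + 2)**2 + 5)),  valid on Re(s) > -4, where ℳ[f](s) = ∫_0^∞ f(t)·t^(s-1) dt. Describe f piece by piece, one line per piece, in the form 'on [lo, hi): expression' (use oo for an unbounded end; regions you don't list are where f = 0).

peel off the shared t-power: t**2/4 on [0, 1); t*log(t/2)/2 on [1, 2); log(t/2) on [2, 3); …
invert the common scale on t to get t**2 on [0, 1/2); t*log(t) on [1/2, 1); log(t) on [1, 3/2); …
summing 4 kernel integrals split by 1, 2, 3 yields ℳ[f](s)
on [0, 1) integrate f = t**4/4 against the kernel
between 1 and 2 the integrand is t**3*log(t/2)/2·t^(s-1)
[2, 3) adds the kernel integral of t**2*log(t/2)
for t in [3, ∞): the term is ∫ t**2*exp(-t/2)·t^(s-1)

on [0, 1): t**4/4
on [1, 2): t**3*log(t/2)/2
on [2, 3): t**2*log(t/2)
on [3, oo): t**2*exp(-t/2)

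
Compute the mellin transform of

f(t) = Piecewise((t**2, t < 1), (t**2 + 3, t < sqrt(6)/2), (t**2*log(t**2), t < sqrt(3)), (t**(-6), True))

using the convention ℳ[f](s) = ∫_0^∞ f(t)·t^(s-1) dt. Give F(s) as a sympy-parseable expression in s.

(-81*2**(s/2)*s*(s/2 - 3)*(s**2/4 + s + 1) - 162*2**(s/2)*(s/2 - 3)*(s**2/4 + s + 1) - 81*3**(s/2)*s**2*(s/2 - 3)*(s/2 + 1)*log(3)/4 + 81*3**(s/2)*s**2*(s/2 - 3)*(s/2 + 1)*log(2)/4 - 81*3**(s/2)*s*(s/2 - 3)*(s/2 + 1)*log(3)/2 + 81*3**(s/2)*s*(s/2 - 3)*(s/2 + 1)*log(2)/2 + 81*3**(s/2)*s*(s/2 - 3)*(s/2 + 1)/2 + 243*3**(s/2)*s*(s/2 - 3)*(s**2/4 + s + 1)/2 + 162*3**(s/2)*(s/2 - 3)*(s**2/4 + s + 1) + 81*6**(s/2)*s**2*(s/2 - 3)*(s/2 + 1)*log(3)/2 - 81*6**(s/2)*s*(s/2 - 3)*(s/2 + 1) + 81*6**(s/2)*s*(s/2 - 3)*(s/2 + 1)*log(3) - 6**(s/2)*s*(s/2 + 1)*(s**2/4 + s + 1))/(54*2**(s/2)*s*(s/2 - 3)*(s/2 + 1)*(s**2/4 + s + 1))
  -2 < Re(s) < 6

peel off the power substitution: t on [0, 1); t + 3 on [1, 3/2); t*log(t) on [3/2, 3); …
decompose at 1, sqrt(6)/2, sqrt(3); ℳ[f](s) sums the 4 pieces' integrals
between 0 and 1 the integrand is t**2·t^(s-1)
segment 1 to sqrt(6)/2 holds (t**2 + 3); add its integral
piece [sqrt(6)/2, sqrt(3)): integrate t**2*log(t**2) against the kernel
over [sqrt(3), ∞), the kernel integral of t**(-6) enters the sum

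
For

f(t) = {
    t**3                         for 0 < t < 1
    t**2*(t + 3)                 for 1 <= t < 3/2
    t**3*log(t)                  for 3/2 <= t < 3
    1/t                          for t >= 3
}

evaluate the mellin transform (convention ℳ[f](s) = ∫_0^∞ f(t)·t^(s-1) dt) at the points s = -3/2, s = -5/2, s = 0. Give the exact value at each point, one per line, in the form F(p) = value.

the shared t-power comes off first: t on [0, 1); t + 3 on [1, 3/2); t*log(t) on [3/2, 3); …
summing 4 kernel integrals split by 1, 3/2, 3 yields ℳ[f](s)
on [0, 1) integrate f = t**3 against the kernel
segment [1, 3/2) carries t**2*(t + 3); integrate it
over [3/2, 3), the kernel integral of t**3*log(t) enters the sum
over [3, ∞), the kernel integral of 1/t enters the sum

F(-3/2) = -6 - 178*sqrt(3)/135 + log(2**(sqrt(6)/2)*3**(-sqrt(6)/2 + 2*sqrt(3))) + 23*sqrt(6)/6
F(-5/2) = -2266*sqrt(3)/567 + sqrt(6) + log(2**(sqrt(6))*3**(-sqrt(6) + 2*sqrt(3))) + 6
F(0) = 17/24 + 9*log(2)/8 + 63*log(3)/8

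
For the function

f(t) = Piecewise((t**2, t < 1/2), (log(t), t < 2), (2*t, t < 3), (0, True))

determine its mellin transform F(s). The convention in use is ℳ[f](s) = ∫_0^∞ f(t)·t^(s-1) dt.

(-16*2**(2*s)*s**2*(s + 2) + 4*2**(2*s)*s*(s + 1)*(s + 2)*log(2) - 4*2**(2*s)*(s + 1)*(s + 2) + 24*6**s*s**2*(s + 2) + s**2*(s + 1) + 4*s*(s + 1)*(s + 2)*log(2) + 4*(s + 1)*(s + 2))/(4*2**s*s**2*(s + 1)*(s + 2))
  Re(s) > -2

summing 3 kernel integrals split by 1/2, 2 yields ℳ[f](s)
[0, 1/2) adds the kernel integral of t**2
segment [1/2, 2) carries log(t); integrate it
piece [2, 3): integrate 2*t against the kernel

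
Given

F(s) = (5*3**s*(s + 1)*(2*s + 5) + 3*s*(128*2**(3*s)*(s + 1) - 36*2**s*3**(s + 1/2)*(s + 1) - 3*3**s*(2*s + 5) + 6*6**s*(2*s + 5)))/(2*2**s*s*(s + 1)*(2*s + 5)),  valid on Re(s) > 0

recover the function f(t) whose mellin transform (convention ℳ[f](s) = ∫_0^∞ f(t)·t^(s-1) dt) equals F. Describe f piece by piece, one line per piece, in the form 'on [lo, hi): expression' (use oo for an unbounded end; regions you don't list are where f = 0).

on [0, 3/2): 5/2
on [3/2, 3): 3*t
on [3, 4): 3*t**(5/2)

treat the 3 regions marked off by 3/2, 3 separately and sum
segment [0, 3/2) carries 5/2; integrate it
on [3/2, 3) integrate f = 3*t against the kernel
[3, 4) adds the kernel integral of 3*t**(5/2)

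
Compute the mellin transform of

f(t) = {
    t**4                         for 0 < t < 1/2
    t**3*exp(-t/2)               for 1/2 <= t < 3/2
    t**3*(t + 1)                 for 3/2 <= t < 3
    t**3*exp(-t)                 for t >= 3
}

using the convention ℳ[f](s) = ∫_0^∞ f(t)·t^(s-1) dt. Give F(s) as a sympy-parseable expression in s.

(128*2**(2*s)*(s + 3)*(s + 4)*uppergamma(s + 3, 1/4) - 128*2**(2*s)*(s + 3)*(s + 4)*uppergamma(s + 3, 3/4) + 16*2**s*(s + 3)*(s + 4)*uppergamma(s + 3, 3) - 135*3**s*(s + 3) - 54*3**s + 1728*6**s*(s + 3) + 432*6**s + s + 3)/(16*2**s*(s + 3)*(s + 4))
  Re(s) > -4

strip the shared t-power: t**3 on [0, 1/2); t**2*exp(-t/2) on [1/2, 3/2); t**2*(t + 1) on [3/2, 3); …
remove the shared t-power first: t on [0, 1/2); exp(-t/2) on [1/2, 3/2); t + 1 on [3/2, 3); …
f breaks at 1/2, 3/2, 3 into 4 integrals to sum
between 0 and 1/2 the integrand is t**4·t^(s-1)
for t in [1/2, 3/2): the term is ∫ t**3*exp(-t/2)·t^(s-1)
between 3/2 and 3 the integrand is t**3*(t + 1)·t^(s-1)
segment [3, ∞) carries t**3*exp(-t); integrate it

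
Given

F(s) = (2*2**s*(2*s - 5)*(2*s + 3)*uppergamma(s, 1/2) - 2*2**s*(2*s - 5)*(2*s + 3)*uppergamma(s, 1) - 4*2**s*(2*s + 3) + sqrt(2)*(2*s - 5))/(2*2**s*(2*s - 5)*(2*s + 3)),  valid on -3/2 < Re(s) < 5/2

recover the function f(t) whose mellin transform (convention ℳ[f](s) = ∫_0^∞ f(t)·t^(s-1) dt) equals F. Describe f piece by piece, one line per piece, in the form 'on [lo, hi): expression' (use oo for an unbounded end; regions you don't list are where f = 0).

linearity at 1/2, 1 turns ℳ[f](s) into 3 summed integrals
∫ t**(3/2)·t^(s-1) over [0, 1/2)
for t in [1/2, 1): the term is ∫ exp(-t)·t^(s-1)
on [1, ∞) integrate f = t**(-5/2) against the kernel

on [0, 1/2): t**(3/2)
on [1/2, 1): exp(-t)
on [1, oo): t**(-5/2)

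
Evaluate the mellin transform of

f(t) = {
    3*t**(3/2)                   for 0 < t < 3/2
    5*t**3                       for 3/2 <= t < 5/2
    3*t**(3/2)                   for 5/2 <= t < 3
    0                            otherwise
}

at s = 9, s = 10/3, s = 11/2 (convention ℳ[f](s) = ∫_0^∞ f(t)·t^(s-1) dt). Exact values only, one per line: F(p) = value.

F(9) = -9765625*sqrt(10)/7168 + 59049*sqrt(6)/7168 + 38063935/1536 + 118098*sqrt(3)/7
F(10/3) = -5625*2**(1/6)*5**(5/6)/464 - 10935*2**(2/3)*3**(1/3)/2432 + 729*2**(1/6)*3**(5/6)/464 + 1458*3**(5/6)/29 + 234375*2**(2/3)*5**(1/3)/2432
F(11/2) = -32805*sqrt(6)/4352 + 305997/448 + 1953125*sqrt(10)/4352

linearity at 3/2, 5/2 turns ℳ[f](s) into 3 summed integrals
segment 0 to 3/2 holds 3*t**(3/2); add its integral
segment 3/2 to 5/2 holds 5*t**3; add its integral
over [5/2, 3), the kernel integral of 3*t**(3/2) enters the sum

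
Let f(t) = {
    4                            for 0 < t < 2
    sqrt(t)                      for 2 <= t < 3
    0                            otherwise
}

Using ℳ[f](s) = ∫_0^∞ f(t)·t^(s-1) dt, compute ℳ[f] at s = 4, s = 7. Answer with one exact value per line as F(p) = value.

integrate the 2 segments split at 2, then add the results
over [0, 2), the kernel integral of 4 enters the sum
over [2, 3), the kernel integral of sqrt(t) enters the sum

F(4) = -32*sqrt(2)/9 + 16 + 18*sqrt(3)
F(7) = -256*sqrt(2)/15 + 512/7 + 1458*sqrt(3)/5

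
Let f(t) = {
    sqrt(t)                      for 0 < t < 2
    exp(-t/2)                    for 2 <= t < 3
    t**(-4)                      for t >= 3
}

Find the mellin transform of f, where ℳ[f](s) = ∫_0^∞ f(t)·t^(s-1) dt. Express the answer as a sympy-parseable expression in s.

f breaks at 2, 3 into 3 integrals to sum
between 0 and 2 the integrand is sqrt(t)·t^(s-1)
∫ over [2, 3) of exp(-t/2)·t^(s-1) joins the sum
on [3, ∞) integrate f = t**(-4) against the kernel

(2**s*(s - 4)*(2*s + 1)*uppergamma(s, 1) - 2**s*(s - 4)*(2*s + 1)*uppergamma(s, 3/2) + 2*2**(s + 1/2)*(s - 4) - 3**s*(2*s + 1)/81)/((s - 4)*(2*s + 1))
  -1/2 < Re(s) < 4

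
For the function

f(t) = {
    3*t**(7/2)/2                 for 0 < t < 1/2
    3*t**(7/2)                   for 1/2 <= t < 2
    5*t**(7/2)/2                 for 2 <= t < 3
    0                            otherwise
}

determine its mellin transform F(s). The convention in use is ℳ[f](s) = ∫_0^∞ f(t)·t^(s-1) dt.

decompose at 1/2, 2; ℳ[f](s) sums the 3 pieces' integrals
segment 0 to 1/2 holds 3*t**(7/2)/2; add its integral
on [1/2, 2): add ∫ 3*t**(7/2)·t^(s-1) dt
∫ 5*t**(7/2)/2·t^(s-1) over [2, 3)

(-3*2**(-s - 7/2) + 2**(s + 7/2) + 5*3**(s + 7/2))/(2*s + 7)
  Re(s) > -7/2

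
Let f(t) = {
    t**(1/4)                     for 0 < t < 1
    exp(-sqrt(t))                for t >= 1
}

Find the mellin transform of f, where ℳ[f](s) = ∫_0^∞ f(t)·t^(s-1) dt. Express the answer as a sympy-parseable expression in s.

2*((4*s + 1)*uppergamma(2*s, 1) + 2)/(4*s + 1)
  Re(s) > -1/4

reversing the power substitution: sqrt(t) on [0, 1); exp(-t) on [1, ∞)
the 2 pieces separated at 1 each add one integral
∫ over [0, 1) of t**(1/4)·t^(s-1) joins the sum
on [1, ∞) integrate f = exp(-sqrt(t)) against the kernel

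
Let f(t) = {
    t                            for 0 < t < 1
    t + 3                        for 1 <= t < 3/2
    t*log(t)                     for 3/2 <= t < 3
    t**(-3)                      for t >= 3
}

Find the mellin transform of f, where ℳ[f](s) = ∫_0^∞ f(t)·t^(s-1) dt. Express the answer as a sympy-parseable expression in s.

split f at 1, 3/2, 3: ℳ[f](s) collects 4 kernel integrals
between 0 and 1 the integrand is t·t^(s-1)
piece [1, 3/2): integrate (t + 3) against the kernel
∫ over [3/2, 3) of t*log(t)·t^(s-1) joins the sum
the [3, ∞) slice contributes ∫ t**(-3)·t^(s-1) dt

(-162*2**s*s*(s - 3)*(s**2 + 2*s + 1) - 162*2**s*(s - 3)*(s**2 + 2*s + 1) - 81*3**s*s**2*(s - 3)*(s + 1)*log(3) + 81*3**s*s**2*(s - 3)*(s + 1)*log(2) - 81*3**s*s*(s - 3)*(s + 1)*log(3) + 81*3**s*s*(s - 3)*(s + 1)*log(2) + 81*3**s*s*(s - 3)*(s + 1) + 243*3**s*s*(s - 3)*(s**2 + 2*s + 1) + 162*3**s*(s - 3)*(s**2 + 2*s + 1) + 162*6**s*s**2*(s - 3)*(s + 1)*log(3) - 162*6**s*s*(s - 3)*(s + 1) + 162*6**s*s*(s - 3)*(s + 1)*log(3) - 2*6**s*s*(s + 1)*(s**2 + 2*s + 1))/(54*2**s*s*(s - 3)*(s + 1)*(s**2 + 2*s + 1))
  -1 < Re(s) < 3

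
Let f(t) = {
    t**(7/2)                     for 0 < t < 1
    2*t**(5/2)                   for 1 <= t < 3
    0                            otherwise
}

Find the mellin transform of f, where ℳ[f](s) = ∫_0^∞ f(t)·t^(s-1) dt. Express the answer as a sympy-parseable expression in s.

undo the shared t-power: t**(3/2) on [0, 1); 2*sqrt(t) on [1, 3)
split f at 1: ℳ[f](s) collects 2 kernel integrals
segment [0, 1) carries t**(7/2); integrate it
on [1, 3) integrate f = 2*t**(5/2) against the kernel

2*(2*3**(s + 5/2)*(2*s + 7) - 2*s - 9)/((2*s + 5)*(2*s + 7))
  Re(s) > -7/2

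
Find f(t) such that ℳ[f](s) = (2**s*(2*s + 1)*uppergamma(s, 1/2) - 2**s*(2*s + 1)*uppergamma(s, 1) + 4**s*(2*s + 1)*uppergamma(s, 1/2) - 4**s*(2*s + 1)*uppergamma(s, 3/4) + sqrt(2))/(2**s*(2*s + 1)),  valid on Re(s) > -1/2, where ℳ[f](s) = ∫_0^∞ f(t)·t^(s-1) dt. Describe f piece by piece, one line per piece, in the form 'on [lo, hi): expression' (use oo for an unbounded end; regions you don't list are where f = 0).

summing 3 kernel integrals split by 1/2, 1 yields ℳ[f](s)
segment [0, 1/2) carries sqrt(t); integrate it
segment 1/2 to 1 holds exp(-t); add its integral
∫ exp(-t/2)·t^(s-1) over [1, 3/2)

on [0, 1/2): sqrt(t)
on [1/2, 1): exp(-t)
on [1, 3/2): exp(-t/2)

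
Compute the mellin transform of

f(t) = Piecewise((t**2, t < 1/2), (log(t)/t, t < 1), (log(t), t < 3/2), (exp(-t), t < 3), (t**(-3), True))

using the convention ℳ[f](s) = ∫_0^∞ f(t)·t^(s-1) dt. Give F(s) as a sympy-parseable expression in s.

decompose at 1/2, 1, 3/2, 3; ℳ[f](s) sums the 5 pieces' integrals
segment 0 to 1/2 holds t**2; add its integral
∫ log(t)/t·t^(s-1) over [1/2, 1)
[1, 3/2) adds the kernel integral of log(t)
on [3/2, 3): add ∫ exp(-t)·t^(s-1) dt
over [3, ∞), the kernel integral of t**(-3) enters the sum

(108*2**s*s**2*(s - 3)*(s + 2)*(s**2 - 2*s + 1)*uppergamma(s, 3/2) - 108*2**s*s**2*(s - 3)*(s + 2)*(s**2 - 2*s + 1)*uppergamma(s, 3) - 108*2**s*s**2*(s - 3)*(s + 2) + 108*2**s*(s - 3)*(s + 2)*(s**2 - 2*s + 1) - 108*3**s*s*(s - 3)*(s + 2)*(s**2 - 2*s + 1)*log(2) + 108*3**s*s*(s - 3)*(s + 2)*(s**2 - 2*s + 1)*log(3) - 108*3**s*(s - 3)*(s + 2)*(s**2 - 2*s + 1) - 4*6**s*s**2*(s + 2)*(s**2 - 2*s + 1) + 216*s**3*(s - 3)*(s + 2)*log(2) - 216*s**2*(s - 3)*(s + 2)*log(2) + 216*s**2*(s - 3)*(s + 2) + 27*s**2*(s - 3)*(s**2 - 2*s + 1))/(108*2**s*s**2*(s - 3)*(s + 2)*(s**2 - 2*s + 1))
  -2 < Re(s) < 3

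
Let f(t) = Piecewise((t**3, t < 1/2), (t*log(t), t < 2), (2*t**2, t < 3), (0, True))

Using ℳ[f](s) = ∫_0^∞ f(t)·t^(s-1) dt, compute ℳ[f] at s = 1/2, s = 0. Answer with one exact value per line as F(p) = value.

remove the shared t-power first: t on [0, 1/2); log(t)/t on [1/2, 2); 2 on [2, 3)
strip the shared t-power: t**2 on [0, 1/2); log(t) on [1/2, 2); 2*t on [2, 3)
summing 3 kernel integrals split by 1/2, 2 yields ℳ[f](s)
on [0, 1/2) integrate f = t**3 against the kernel
∫ over [1/2, 2) of t*log(t)·t^(s-1) joins the sum
the [2, 3) slice contributes ∫ 2*t**2·t^(s-1) dt

F(1/2) = sqrt(2)*(-9979 + 3780*log(2) + 9072*sqrt(6))/2520
F(0) = 5*log(2)/2 + 85/24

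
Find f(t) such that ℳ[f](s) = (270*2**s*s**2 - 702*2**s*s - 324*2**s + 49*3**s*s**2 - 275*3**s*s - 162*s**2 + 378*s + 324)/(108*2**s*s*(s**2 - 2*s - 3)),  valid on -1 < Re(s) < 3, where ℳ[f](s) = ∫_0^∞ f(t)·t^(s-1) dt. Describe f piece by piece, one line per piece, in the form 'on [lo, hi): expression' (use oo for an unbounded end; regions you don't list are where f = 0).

linearity at 1/2, 1, 3/2 turns ℳ[f](s) into 4 summed integrals
between 0 and 1/2 the integrand is t·t^(s-1)
for t in [1/2, 1): the term is ∫ (2*t + 1)·t^(s-1)
∫ over [1, 3/2) of t/2·t^(s-1) joins the sum
segment [3/2, ∞) carries t**(-3); integrate it

on [0, 1/2): t
on [1/2, 1): 2*t + 1
on [1, 3/2): t/2
on [3/2, oo): t**(-3)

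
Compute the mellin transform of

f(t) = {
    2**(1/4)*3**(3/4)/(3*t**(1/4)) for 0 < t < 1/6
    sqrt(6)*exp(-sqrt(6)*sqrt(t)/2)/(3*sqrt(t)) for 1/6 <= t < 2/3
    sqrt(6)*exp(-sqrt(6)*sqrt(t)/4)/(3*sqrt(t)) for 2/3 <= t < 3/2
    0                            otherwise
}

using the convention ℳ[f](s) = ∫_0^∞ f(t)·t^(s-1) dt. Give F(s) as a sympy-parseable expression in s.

undo the common scale on t: t**(-1/4) on [0, 1/4); exp(-sqrt(t))/sqrt(t) on [1/4, 1); exp(-sqrt(t)/2)/sqrt(t) on [1, 9/4)
the power substitution comes off first: 1/sqrt(t) on [0, 1/2); exp(-t)/t on [1/2, 1); exp(-t/2)/t on [1, 3/2)
invert the shared t-power to get sqrt(t) on [0, 1/2); exp(-t) on [1/2, 1); exp(-t/2) on [1, 3/2)
f breaks at 1/6, 2/3 into 3 integrals to sum
∫ over [0, 1/6) of 2**(1/4)*3**(3/4)/(3*t**(1/4))·t^(s-1) joins the sum
over [1/6, 2/3), the kernel integral of sqrt(6)*exp(-sqrt(6)*sqrt(t)/2)/(3*sqrt(t)) enters the sum
the [2/3, 3/2) slice contributes ∫ sqrt(6)*exp(-sqrt(6)*sqrt(t)/4)/(3*sqrt(t))·t^(s-1) dt

(16**s*(4*s - 1)*uppergamma(2*s - 1, 1/2) - 16**s*(4*s - 1)*uppergamma(2*s - 1, 3/4) + 2**(2*s + 1)*(4*s - 1)*uppergamma(2*s - 1, 1/2) - 2**(2*s + 1)*(4*s - 1)*uppergamma(2*s - 1, 1) + 4*sqrt(2))/(6**s*(4*s - 1))
  Re(s) > 1/4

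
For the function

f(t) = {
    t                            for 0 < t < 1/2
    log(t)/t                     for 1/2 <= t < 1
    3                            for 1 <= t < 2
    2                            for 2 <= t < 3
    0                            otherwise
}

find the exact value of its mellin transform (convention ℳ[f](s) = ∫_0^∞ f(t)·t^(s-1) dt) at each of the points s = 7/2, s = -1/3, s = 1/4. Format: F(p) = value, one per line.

treat the 4 regions marked off by 1/2, 1, 2 separately and sum
∫ over [0, 1/2) of t·t^(s-1) joins the sum
between 1/2 and 1 the integrand is log(t)/t·t^(s-1)
segment [1, 2) carries 3; integrate it
∫ 2·t^(s-1) over [2, 3)

F(7/2) = sqrt(2)*(-12816*sqrt(2) + 1260*log(2) + 58279 + 194400*sqrt(6))/25200
F(-1/3) = 2**(1/3)*(-32*6**(2/3) - 48*2**(1/3) - 48*log(2) + 60 + 135*2**(2/3))/32
F(1/4) = 2**(3/4)*(-310*2**(1/4) - 60*log(2) + 89 + 90*sqrt(2) + 180*6**(1/4))/45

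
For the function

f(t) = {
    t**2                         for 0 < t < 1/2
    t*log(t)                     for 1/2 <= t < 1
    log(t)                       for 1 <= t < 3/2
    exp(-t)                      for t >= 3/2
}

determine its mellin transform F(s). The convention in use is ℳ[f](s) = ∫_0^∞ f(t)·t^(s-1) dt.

f breaks at 1/2, 1, 3/2 into 4 integrals to sum
on [0, 1/2) integrate f = t**2 against the kernel
for t in [1/2, 1): the term is ∫ t*log(t)·t^(s-1)
between 1 and 3/2 the integrand is log(t)·t^(s-1)
for t in [3/2, ∞): the term is ∫ exp(-t)·t^(s-1)

(4*2**s*s**2*(s + 2)*(s**2 + 2*s + 1)*uppergamma(s, 3/2) - 4*2**s*s**2*(s + 2) + 4*2**s*(s + 2)*(s**2 + 2*s + 1) + 3**s*s*(s + 2)*(-4*log(2) + 4*log(3))*(s**2 + 2*s + 1) - 4*3**s*(s + 2)*(s**2 + 2*s + 1) + s**3*(s + 2)*log(4) + s**2*(s + 2)*log(4) + 2*s**2*(s + 2) + s**2*(s**2 + 2*s + 1))/(4*2**s*s**2*(s + 2)*(s**2 + 2*s + 1))
  Re(s) > -2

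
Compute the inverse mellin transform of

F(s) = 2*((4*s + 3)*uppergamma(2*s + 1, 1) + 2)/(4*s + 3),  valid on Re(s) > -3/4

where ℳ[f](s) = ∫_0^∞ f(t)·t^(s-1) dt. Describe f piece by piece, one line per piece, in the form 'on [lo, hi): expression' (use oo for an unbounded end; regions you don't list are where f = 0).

on [0, 1): t**(3/4)
on [1, oo): sqrt(t)*exp(-sqrt(t))

peel off the shared t-power: t**(1/4) on [0, 1); exp(-sqrt(t)) on [1, ∞)
peel off the power substitution: sqrt(t) on [0, 1); exp(-t) on [1, ∞)
the 2 pieces separated at 1 each add one integral
on [0, 1): add ∫ t**(3/4)·t^(s-1) dt
∫ sqrt(t)*exp(-sqrt(t))·t^(s-1) over [1, ∞)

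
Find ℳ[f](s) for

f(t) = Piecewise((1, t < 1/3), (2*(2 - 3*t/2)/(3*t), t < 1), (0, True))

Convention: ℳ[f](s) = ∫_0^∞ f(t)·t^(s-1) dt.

(3**s*s + 3*3**s - 6*s - 6)/(3*3**s*s*(s - 1))
  Re(s) > 0

undo the common scale on t: 1 on [0, 1/2); (2 - t)/t on [1/2, 3/2)
peel off the shared t-power: t on [0, 1/2); 2 - t on [1/2, 3/2)
split f at 1/3: ℳ[f](s) collects 2 kernel integrals
on [0, 1/3): add ∫ 1·t^(s-1) dt
piece [1/3, 1): integrate 2*(2 - 3*t/2)/(3*t) against the kernel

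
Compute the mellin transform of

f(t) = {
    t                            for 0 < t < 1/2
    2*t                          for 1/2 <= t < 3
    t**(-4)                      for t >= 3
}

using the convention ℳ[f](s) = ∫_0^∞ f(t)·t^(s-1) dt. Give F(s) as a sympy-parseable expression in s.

(970*6**s*s - 3890*6**s - 81*s + 324)/(162*2**s*(s**2 - 3*s - 4))
  -1 < Re(s) < 4

cuts at 1/2, 3: linearity sums the 3 kernel integrals
for t in [0, 1/2): the term is ∫ t·t^(s-1)
on [1/2, 3) integrate f = 2*t against the kernel
∫ over [3, ∞) of t**(-4)·t^(s-1) joins the sum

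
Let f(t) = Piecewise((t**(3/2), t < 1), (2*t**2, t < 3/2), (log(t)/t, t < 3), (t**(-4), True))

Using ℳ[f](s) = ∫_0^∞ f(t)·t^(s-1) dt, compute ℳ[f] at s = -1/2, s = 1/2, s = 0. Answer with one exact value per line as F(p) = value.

treat the 4 regions marked off by 1, 3/2, 3 separately and sum
over [0, 1), the kernel integral of t**(3/2) enters the sum
∫ over [1, 3/2) of 2*t**2·t^(s-1) joins the sum
segment 3/2 to 3 holds log(t)/t; add its integral
segment 3 to ∞ holds t**(-4); add its integral

F(-1/2) = -1/3 - 4*sqrt(6)*log(2)/27 - 2*sqrt(3)*log(3)/27 - 106*sqrt(3)/2187 + 4*sqrt(6)*log(3)/27 + 89*sqrt(6)/81
F(1/2) = -754*sqrt(3)/567 - 2*sqrt(3)*log(3)/3 - 2*sqrt(6)*log(2)/3 - 3/10 + 2*sqrt(6)*log(3)/3 + 67*sqrt(6)/30
F(0) = log(6**(1/3)/2) + 365/162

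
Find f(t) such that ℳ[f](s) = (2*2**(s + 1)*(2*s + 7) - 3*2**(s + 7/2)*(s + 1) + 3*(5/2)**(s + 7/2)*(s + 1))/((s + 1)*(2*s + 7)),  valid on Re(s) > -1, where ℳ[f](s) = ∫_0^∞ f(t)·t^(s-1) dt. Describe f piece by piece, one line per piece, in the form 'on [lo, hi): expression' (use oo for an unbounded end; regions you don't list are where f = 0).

integrate the 2 segments split at 2, then add the results
on [0, 2) integrate f = 2*t against the kernel
piece [2, 5/2): integrate 3*t**(7/2)/2 against the kernel

on [0, 2): 2*t
on [2, 5/2): 3*t**(7/2)/2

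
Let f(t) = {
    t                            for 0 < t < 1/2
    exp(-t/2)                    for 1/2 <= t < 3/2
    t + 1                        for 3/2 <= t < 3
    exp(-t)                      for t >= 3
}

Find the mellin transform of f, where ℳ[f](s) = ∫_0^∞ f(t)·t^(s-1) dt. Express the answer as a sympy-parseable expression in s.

breakpoints 1/2, 3/2, 3: one integral from each of the 4 segments
over [0, 1/2), the kernel integral of t enters the sum
segment 1/2 to 3/2 holds exp(-t/2); add its integral
on [3/2, 3) integrate f = (t + 1) against the kernel
∫ exp(-t)·t^(s-1) over [3, ∞)

(2*2**s*s*(s + 1)*uppergamma(s, 3) - 5*3**s*s - 2*3**s + 2*4**s*s*(s + 1)*uppergamma(s, 1/4) - 2*4**s*s*(s + 1)*uppergamma(s, 3/4) + 8*6**s*s + 2*6**s + s)/(2*2**s*s*(s + 1))
  Re(s) > -1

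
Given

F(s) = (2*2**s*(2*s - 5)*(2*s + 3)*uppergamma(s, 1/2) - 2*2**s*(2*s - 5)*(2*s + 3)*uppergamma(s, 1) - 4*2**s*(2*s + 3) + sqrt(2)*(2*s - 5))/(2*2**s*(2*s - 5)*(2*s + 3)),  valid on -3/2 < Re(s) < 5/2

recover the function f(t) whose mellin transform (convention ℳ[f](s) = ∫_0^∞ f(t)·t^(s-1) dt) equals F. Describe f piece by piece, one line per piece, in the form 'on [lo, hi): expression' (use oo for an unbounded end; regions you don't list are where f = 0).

on [0, 1/2): t**(3/2)
on [1/2, 1): exp(-t)
on [1, oo): t**(-5/2)

integrate the 3 segments split at 1/2, 1, then add the results
piece [0, 1/2): integrate t**(3/2) against the kernel
segment [1/2, 1) carries exp(-t); integrate it
on [1, ∞) integrate f = t**(-5/2) against the kernel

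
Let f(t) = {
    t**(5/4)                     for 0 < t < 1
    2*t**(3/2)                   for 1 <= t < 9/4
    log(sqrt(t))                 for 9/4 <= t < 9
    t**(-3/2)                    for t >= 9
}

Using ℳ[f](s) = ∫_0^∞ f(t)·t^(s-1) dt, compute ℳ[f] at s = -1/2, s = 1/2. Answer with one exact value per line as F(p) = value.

F(-1/2) = log(6**(2/3)/4) + 365/81
F(1/2) = 1759/1008 + 3*log(2) + 3*log(3)

reversing the power substitution: t**(5/2) on [0, 1); 2*t**3 on [1, 3/2); log(t) on [3/2, 3); …
peel off the shared t-power: sqrt(t) on [0, 1); 2*t on [1, 3/2); log(t)/t**2 on [3/2, 3); …
back out the shared t-power: t**(3/2) on [0, 1); 2*t**2 on [1, 3/2); log(t)/t on [3/2, 3); …
slice at 1, 9/4, 9, transform all 4 pieces, and sum them
[0, 1) adds the kernel integral of t**(5/4)
for t in [1, 9/4): the term is ∫ 2*t**(3/2)·t^(s-1)
segment 9/4 to 9 holds log(sqrt(t)); add its integral
∫ over [9, ∞) of t**(-3/2)·t^(s-1) joins the sum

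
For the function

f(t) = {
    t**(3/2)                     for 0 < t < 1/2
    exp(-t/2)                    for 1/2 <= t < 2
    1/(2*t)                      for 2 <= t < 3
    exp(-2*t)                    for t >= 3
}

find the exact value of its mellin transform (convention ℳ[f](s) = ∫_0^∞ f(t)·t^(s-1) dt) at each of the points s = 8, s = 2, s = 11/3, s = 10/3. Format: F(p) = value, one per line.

F(8) = -3507200*exp(-1) + sqrt(2)/9728 + 94545*exp(-6)/16 + 2059/14 + 106028861*exp(-1/4)/64
F(2) = -8*exp(-1) + 7*exp(-6)/4 + sqrt(2)/56 + 1/2 + 5*exp(-1/4)
F(11/3) = -8*2**(2/3)*uppergamma(11/3, 1) - 3*2**(2/3)/4 + 3*2**(5/6)/992 + 2**(1/3)*uppergamma(11/3, 6)/16 + 27*3**(2/3)/16 + 8*2**(2/3)*uppergamma(11/3, 1/4)
F(10/3) = -8*2**(1/3)*uppergamma(10/3, 1) - 6*2**(1/3)/7 + 3*2**(1/6)/464 + 2**(2/3)*uppergamma(10/3, 6)/16 + 27*3**(1/3)/14 + 8*2**(1/3)*uppergamma(10/3, 1/4)

summing 4 kernel integrals split by 1/2, 2, 3 yields ℳ[f](s)
∫ t**(3/2)·t^(s-1) over [0, 1/2)
on [1/2, 2): add ∫ exp(-t/2)·t^(s-1) dt
on [2, 3): add ∫ 1/(2*t)·t^(s-1) dt
[3, ∞) adds the kernel integral of exp(-2*t)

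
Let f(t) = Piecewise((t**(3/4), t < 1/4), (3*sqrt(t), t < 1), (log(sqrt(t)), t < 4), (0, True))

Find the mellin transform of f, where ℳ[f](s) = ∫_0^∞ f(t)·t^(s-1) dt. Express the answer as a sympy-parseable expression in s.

2**(-2*s - 1)*(16**s*s*(2*s + 1)*(4*s + 3)*log(4) - 16**s*(2*s + 1)*(4*s + 3) + 2**(2*s + 2)*s**2*(12*s + 9) + 4**s*(2*s + 1)*(4*s + 3) + s**2*(-24*s - 18) + sqrt(2)*s**2*(4*s + 2))/(s**2*(2*s + 1)*(4*s + 3))
  Re(s) > -3/4

remove the power substitution first: t**(3/2) on [0, 1/2); 3*t on [1/2, 1); log(t) on [1, 2)
slice at 1/4, 1, transform all 3 pieces, and sum them
over [0, 1/4), the kernel integral of t**(3/4) enters the sum
segment 1/4 to 1 holds 3*sqrt(t); add its integral
on [1, 4): add ∫ log(sqrt(t))·t^(s-1) dt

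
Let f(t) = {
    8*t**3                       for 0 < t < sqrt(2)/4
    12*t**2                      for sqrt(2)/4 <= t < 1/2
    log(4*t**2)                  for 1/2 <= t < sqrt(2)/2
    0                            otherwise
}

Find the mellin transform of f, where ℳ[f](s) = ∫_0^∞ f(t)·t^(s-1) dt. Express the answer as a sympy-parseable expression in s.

the power substitution comes off first: 8*t**(3/2) on [0, 1/8); 12*t on [1/8, 1/4); log(4*t) on [1/4, 1/2)
remove the common scale on t first: 2*sqrt(2)*t**(3/2) on [0, 1/4); 6*t on [1/4, 1/2); log(2*t) on [1/2, 1)
peel off the common scale on t: t**(3/2) on [0, 1/2); 3*t on [1/2, 1); log(t) on [1, 2)
slice at sqrt(2)/4, 1/2, transform all 3 pieces, and sum them
between 0 and sqrt(2)/4 the integrand is 8*t**3·t^(s-1)
[sqrt(2)/4, 1/2) adds the kernel integral of 12*t**2
on [1/2, sqrt(2)/2) integrate f = log(4*t**2) against the kernel

(sqrt(2)/4)**s*(12*2**(s/2)*s**2*(s + 3) + 8*2**(s/2)*(s + 2)*(s + 3) + 4*2**s*s*(s + 2)*(s + 3)*log(2) - 8*2**s*(s + 2)*(s + 3) + sqrt(2)*s**2*(s + 2) - 6*s**2*(s + 3))/(4*s**2*(s + 2)*(s + 3))
  Re(s) > -3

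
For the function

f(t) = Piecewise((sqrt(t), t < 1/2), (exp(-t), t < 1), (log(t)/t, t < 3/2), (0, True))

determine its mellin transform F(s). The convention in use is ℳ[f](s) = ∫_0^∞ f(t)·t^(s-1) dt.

integrate the 3 segments split at 1/2, 1, then add the results
on [0, 1/2): add ∫ sqrt(t)·t^(s-1) dt
on [1/2, 1): add ∫ exp(-t)·t^(s-1) dt
on [1, 3/2) integrate f = log(t)/t against the kernel

(3*2**s*(2*s + 1)*(s**2 - 2*s + 1)*uppergamma(s, 1/2) - 3*2**s*(2*s + 1)*(s**2 - 2*s + 1)*uppergamma(s, 1) + 3*2**s*(2*s + 1) + 3**s*s*(2*s + 1)*(-2*log(2) + 2*log(3)) - 2*3**s*(2*s + 1) + 3**s*(2*s + 1)*(-2*log(3) + 2*log(2)) + 3*sqrt(2)*(s**2 - 2*s + 1))/(3*2**s*(2*s + 1)*(s**2 - 2*s + 1))
  Re(s) > -1/2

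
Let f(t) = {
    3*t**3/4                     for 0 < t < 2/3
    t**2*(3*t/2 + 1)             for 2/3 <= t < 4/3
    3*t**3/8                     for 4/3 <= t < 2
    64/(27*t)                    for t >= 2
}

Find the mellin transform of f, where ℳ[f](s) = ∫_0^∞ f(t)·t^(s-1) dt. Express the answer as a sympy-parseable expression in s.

remove the shared t-power first: 3*t/4 on [0, 2/3); 3*t/2 + 1 on [2/3, 4/3); 3*t/8 on [4/3, 2); …
the common scale on t comes off first: t/2 on [0, 1); t + 1 on [1, 2); t/4 on [2, 3); …
invert the common scale on t to get t on [0, 1/2); 2*t + 1 on [1/2, 1); t/2 on [1, 3/2); …
decompose at 2/3, 4/3, 2; ℳ[f](s) sums the 4 pieces' integrals
on [0, 2/3): add ∫ 3*t**3/4·t^(s-1) dt
segment [2/3, 4/3) carries t**2*(3*t/2 + 1); integrate it
on [4/3, 2): add ∫ 3*t**3/8·t^(s-1) dt
∫ 64/(27*t)·t^(s-1) over [2, ∞)

2**s*(120*2**s*(s - 1)*(s + 2) + 48*2**s*(s - 1) + 81*3**s*(s - 1)*(s + 2) - 32*3**s*(s + 2)*(s + 3) - 12*s - 18*(s - 1)*(s + 2) + 12)/(27*3**s*(s - 1)*(s + 2)*(s + 3))
  -3 < Re(s) < 1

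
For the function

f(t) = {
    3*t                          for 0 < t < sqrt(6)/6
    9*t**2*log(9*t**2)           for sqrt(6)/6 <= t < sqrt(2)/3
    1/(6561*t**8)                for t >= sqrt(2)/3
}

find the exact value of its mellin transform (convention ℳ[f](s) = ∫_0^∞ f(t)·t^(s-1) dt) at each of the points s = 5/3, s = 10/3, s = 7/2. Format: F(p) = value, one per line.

F(5/3) = -3*6**(1/6)*log(3)/44 - 3527*2**(5/6)*3**(1/3)/110352 + 9*6**(1/6)/242 + 3*6**(1/6)*log(2)/44 + 6**(2/3)/32 + 2*2**(5/6)*3**(1/3)*log(2)/33
F(10/3) = -19*6**(2/3)/6048 + 3*6**(1/3)/1024 + 6**(5/6)/312 + log(2**(6**(1/3)/128 + 6**(2/3)/108)/3**(6**(1/3)/128))
F(7/2) = -1031*2**(3/4)*sqrt(3)/352836 + 6**(1/4)/363 + 6**(3/4)/324 + log(2**(6**(1/4)/132 + 8*2**(3/4)*sqrt(3)/891)/3**(6**(1/4)/132))

remove the common scale on t first: 2*t on [0, sqrt(6)/4); 4*t**2*log(4*t**2) on [sqrt(6)/4, sqrt(2)/2); 1/(256*t**8) on [sqrt(2)/2, ∞)
invert the common scale on t to get t on [0, sqrt(6)/2); t**2*log(t**2) on [sqrt(6)/2, sqrt(2)); t**(-8) on [sqrt(2), ∞)
strip the power substitution: sqrt(t) on [0, 3/2); t*log(t) on [3/2, 2); t**(-4) on [2, ∞)
breakpoints sqrt(6)/6, sqrt(2)/3: one integral from each of the 3 segments
[0, sqrt(6)/6) adds the kernel integral of 3*t
for t in [sqrt(6)/6, sqrt(2)/3): the term is ∫ 9*t**2*log(9*t**2)·t^(s-1)
segment sqrt(2)/3 to ∞ holds 1/(6561*t**8); add its integral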